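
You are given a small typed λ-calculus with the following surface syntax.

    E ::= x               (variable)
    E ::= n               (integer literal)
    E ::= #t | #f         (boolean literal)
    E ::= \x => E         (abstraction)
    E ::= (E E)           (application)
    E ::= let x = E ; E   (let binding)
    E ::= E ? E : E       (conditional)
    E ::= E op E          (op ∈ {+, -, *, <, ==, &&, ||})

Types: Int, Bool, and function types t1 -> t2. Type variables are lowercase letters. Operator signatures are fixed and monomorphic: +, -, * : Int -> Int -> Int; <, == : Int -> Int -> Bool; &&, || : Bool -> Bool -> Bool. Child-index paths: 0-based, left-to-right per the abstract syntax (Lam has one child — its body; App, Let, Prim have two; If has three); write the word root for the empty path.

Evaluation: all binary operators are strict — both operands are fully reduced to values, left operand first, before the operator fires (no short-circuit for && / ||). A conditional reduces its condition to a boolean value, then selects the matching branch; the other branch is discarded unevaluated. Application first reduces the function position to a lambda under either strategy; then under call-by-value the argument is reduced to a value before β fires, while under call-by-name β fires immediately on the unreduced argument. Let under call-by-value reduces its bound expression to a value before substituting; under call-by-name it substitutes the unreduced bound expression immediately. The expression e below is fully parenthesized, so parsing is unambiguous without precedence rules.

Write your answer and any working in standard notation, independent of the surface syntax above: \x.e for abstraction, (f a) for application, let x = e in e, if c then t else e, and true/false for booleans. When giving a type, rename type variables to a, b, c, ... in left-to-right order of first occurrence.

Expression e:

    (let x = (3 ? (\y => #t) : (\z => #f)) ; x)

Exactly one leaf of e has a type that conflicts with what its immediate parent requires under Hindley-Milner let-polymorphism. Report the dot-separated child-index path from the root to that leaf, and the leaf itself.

Answer: 0.0 : 3

Derivation:
  unify Int ~ Bool
  FAIL: mismatch Int ~ Bool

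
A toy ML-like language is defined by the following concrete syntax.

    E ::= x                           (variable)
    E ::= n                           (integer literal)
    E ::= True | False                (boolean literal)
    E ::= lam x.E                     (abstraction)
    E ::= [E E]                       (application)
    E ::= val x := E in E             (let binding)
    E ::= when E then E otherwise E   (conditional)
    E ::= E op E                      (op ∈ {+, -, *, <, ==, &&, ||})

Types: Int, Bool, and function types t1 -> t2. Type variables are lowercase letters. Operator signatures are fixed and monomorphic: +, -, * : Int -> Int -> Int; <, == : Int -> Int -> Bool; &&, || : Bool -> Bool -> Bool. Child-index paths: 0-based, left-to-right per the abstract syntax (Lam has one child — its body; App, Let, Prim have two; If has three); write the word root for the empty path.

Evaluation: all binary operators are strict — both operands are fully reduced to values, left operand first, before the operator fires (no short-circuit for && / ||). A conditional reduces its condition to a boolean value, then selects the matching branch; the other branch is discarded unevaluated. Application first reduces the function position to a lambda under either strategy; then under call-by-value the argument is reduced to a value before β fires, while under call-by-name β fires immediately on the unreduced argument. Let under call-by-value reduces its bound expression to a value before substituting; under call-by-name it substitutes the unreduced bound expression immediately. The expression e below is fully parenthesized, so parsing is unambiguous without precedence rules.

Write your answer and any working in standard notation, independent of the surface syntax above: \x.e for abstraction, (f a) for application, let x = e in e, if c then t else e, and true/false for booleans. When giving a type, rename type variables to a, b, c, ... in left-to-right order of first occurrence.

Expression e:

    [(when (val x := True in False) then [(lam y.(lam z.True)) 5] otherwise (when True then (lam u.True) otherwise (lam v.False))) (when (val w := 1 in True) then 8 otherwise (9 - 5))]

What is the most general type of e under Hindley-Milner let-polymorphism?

Answer: Bool

Derivation:
let x : Bool
  unify Bool ~ Bool
\z._ : b -> Bool
\y._ : a -> b -> Bool
  unify a -> b -> Bool ~ Int -> c
  unify a ~ Int
  unify b -> Bool ~ c
_ _ : b -> Bool
  unify Bool ~ Bool
\u._ : d -> Bool
\v._ : e -> Bool
  unify d -> Bool ~ e -> Bool
  unify d ~ e
  unify Bool ~ Bool
  unify b -> Bool ~ e -> Bool
  unify b ~ e
  unify Bool ~ Bool
let w : Int
  unify Bool ~ Bool
  unify Int ~ Int
  unify Int ~ Int
  unify Int ~ Int
  unify e -> Bool ~ Int -> f
  unify e ~ Int
  unify Bool ~ f
_ _ : Bool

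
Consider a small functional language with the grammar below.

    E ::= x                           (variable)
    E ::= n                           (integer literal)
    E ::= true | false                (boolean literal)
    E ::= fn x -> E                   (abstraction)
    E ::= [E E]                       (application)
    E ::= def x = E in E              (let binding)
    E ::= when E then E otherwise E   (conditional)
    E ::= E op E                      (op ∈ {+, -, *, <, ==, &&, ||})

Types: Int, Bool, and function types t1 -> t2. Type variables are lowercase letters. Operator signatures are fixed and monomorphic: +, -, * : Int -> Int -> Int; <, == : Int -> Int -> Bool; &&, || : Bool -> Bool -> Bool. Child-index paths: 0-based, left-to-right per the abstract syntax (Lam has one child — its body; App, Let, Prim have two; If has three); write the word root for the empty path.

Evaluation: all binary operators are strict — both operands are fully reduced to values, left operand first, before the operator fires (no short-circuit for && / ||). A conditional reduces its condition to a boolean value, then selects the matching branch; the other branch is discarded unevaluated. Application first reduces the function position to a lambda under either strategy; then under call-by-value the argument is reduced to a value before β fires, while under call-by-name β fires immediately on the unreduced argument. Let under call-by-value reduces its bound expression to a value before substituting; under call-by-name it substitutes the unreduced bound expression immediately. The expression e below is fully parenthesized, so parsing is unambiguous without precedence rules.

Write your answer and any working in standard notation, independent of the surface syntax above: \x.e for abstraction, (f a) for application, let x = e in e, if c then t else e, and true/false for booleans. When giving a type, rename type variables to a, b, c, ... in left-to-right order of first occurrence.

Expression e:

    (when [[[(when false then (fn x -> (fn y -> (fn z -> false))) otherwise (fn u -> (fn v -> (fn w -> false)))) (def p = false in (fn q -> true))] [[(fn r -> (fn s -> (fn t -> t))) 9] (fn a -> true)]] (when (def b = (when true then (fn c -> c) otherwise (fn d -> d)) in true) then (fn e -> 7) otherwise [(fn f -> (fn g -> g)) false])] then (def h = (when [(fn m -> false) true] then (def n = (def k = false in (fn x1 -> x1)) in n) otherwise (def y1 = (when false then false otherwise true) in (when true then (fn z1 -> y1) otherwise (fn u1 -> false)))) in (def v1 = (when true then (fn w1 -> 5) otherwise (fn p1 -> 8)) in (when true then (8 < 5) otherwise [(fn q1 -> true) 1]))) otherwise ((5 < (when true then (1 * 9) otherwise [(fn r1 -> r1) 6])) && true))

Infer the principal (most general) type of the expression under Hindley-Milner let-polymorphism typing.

Answer: Bool

Trace:
  unify Bool ~ Bool
\z._ : c -> Bool
\y._ : b -> c -> Bool
\x._ : a -> b -> c -> Bool
\w._ : f -> Bool
\v._ : e -> f -> Bool
\u._ : d -> e -> f -> Bool
  unify a -> b -> c -> Bool ~ d -> e -> f -> Bool
  unify a ~ d
  unify b -> c -> Bool ~ e -> f -> Bool
  unify b ~ e
  unify c -> Bool ~ f -> Bool
  unify c ~ f
  unify Bool ~ Bool
let p : Bool
\q._ : g -> Bool
  unify d -> e -> f -> Bool ~ (g -> Bool) -> h
  unify d ~ g -> Bool
  unify e -> f -> Bool ~ h
_ _ : e -> f -> Bool
t : k
\t._ : k -> k
\s._ : j -> k -> k
\r._ : i -> j -> k -> k
  unify i -> j -> k -> k ~ Int -> l
  unify i ~ Int
  unify j -> k -> k ~ l
_ _ : j -> k -> k
\a._ : m -> Bool
  unify j -> k -> k ~ (m -> Bool) -> n
  unify j ~ m -> Bool
  unify k -> k ~ n
_ _ : k -> k
  unify e -> f -> Bool ~ (k -> k) -> o
  unify e ~ k -> k
  unify f -> Bool ~ o
_ _ : f -> Bool
  unify Bool ~ Bool
c : p
\c._ : p -> p
d : q
\d._ : q -> q
  unify p -> p ~ q -> q
  unify p ~ q
  unify q ~ q
let b : forall. q -> q
  unify Bool ~ Bool
\e._ : r -> Int
g : t
\g._ : t -> t
\f._ : s -> t -> t
  unify s -> t -> t ~ Bool -> u
  unify s ~ Bool
  unify t -> t ~ u
_ _ : t -> t
  unify r -> Int ~ t -> t
  unify r ~ t
  unify Int ~ t
  unify f -> Bool ~ (Int -> Int) -> v
  unify f ~ Int -> Int
  unify Bool ~ v
_ _ : Bool
  unify Bool ~ Bool
\m._ : w -> Bool
  unify w -> Bool ~ Bool -> x
  unify w ~ Bool
  unify Bool ~ x
_ _ : Bool
  unify Bool ~ Bool
let k : Bool
x1 : y
\x1._ : y -> y
let n : forall. y -> y
n : z -> z
  unify Bool ~ Bool
  unify Bool ~ Bool
let y1 : Bool
  unify Bool ~ Bool
y1 : Bool
\z1._ : t26 -> Bool
\u1._ : t27 -> Bool
  unify t26 -> Bool ~ t27 -> Bool
  unify t26 ~ t27
  unify Bool ~ Bool
  unify z -> z ~ t27 -> Bool
  unify z ~ t27
  unify t27 ~ Bool
let h : Bool -> Bool
  unify Bool ~ Bool
\w1._ : t28 -> Int
\p1._ : t29 -> Int
  unify t28 -> Int ~ t29 -> Int
  unify t28 ~ t29
  unify Int ~ Int
let v1 : forall. t29 -> Int
  unify Bool ~ Bool
  unify Int ~ Int
  unify Int ~ Int
\q1._ : t30 -> Bool
  unify t30 -> Bool ~ Int -> t31
  unify t30 ~ Int
  unify Bool ~ t31
_ _ : Bool
  unify Bool ~ Bool
  unify Int ~ Int
  unify Bool ~ Bool
  unify Int ~ Int
  unify Int ~ Int
r1 : t32
\r1._ : t32 -> t32
  unify t32 -> t32 ~ Int -> t33
  unify t32 ~ Int
  unify Int ~ t33
_ _ : Int
  unify Int ~ Int
  unify Int ~ Int
  unify Bool ~ Bool
  unify Bool ~ Bool
  unify Bool ~ Bool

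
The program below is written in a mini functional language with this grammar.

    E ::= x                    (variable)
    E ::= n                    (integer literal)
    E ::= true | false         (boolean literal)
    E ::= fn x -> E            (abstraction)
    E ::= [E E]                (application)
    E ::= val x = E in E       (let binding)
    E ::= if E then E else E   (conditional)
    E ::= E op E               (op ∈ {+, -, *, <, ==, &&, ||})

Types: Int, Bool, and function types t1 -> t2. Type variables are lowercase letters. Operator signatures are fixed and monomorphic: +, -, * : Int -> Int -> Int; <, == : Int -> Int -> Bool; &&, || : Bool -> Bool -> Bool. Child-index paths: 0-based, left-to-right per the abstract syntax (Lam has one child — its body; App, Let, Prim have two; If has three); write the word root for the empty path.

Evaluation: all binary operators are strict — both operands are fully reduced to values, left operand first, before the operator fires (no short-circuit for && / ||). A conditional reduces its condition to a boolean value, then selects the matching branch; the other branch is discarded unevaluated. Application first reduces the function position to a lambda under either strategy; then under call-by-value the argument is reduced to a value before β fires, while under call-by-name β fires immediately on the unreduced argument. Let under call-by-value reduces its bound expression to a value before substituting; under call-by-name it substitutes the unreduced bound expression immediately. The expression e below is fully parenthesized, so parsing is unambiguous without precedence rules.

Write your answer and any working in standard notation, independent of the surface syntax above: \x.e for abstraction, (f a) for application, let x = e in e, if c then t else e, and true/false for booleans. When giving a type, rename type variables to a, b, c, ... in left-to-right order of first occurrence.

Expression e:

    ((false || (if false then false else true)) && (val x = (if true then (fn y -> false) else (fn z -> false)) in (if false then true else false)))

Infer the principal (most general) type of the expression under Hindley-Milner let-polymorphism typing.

Trace:
  unify Bool ~ Bool
  unify Bool ~ Bool
  unify Bool ~ Bool
  unify Bool ~ Bool
  unify Bool ~ Bool
  unify Bool ~ Bool
\y._ : a -> Bool
\z._ : b -> Bool
  unify a -> Bool ~ b -> Bool
  unify a ~ b
  unify Bool ~ Bool
let x : forall. b -> Bool
  unify Bool ~ Bool
  unify Bool ~ Bool
  unify Bool ~ Bool

Answer: Bool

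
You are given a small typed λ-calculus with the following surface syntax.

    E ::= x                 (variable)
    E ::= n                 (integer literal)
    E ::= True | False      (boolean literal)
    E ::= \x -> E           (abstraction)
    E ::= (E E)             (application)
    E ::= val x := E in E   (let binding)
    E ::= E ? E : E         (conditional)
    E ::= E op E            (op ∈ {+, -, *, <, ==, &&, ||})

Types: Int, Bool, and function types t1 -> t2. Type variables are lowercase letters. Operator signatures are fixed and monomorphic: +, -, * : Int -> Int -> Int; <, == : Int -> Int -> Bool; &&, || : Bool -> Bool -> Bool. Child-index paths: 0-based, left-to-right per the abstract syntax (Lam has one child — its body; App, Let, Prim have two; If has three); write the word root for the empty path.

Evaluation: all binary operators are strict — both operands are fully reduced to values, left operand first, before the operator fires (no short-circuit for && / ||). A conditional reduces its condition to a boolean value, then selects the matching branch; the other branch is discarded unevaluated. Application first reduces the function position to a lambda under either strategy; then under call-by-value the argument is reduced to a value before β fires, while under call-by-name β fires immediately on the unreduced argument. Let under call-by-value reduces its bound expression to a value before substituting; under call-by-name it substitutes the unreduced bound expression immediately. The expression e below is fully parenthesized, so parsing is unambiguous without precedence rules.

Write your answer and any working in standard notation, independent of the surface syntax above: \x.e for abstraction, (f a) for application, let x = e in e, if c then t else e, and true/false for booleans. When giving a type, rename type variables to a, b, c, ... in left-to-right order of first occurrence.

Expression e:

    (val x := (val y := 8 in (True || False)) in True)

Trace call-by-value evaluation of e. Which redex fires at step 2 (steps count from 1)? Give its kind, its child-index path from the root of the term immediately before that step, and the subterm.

Answer: delta at 0 : (true || false)

Trace:
step 0: (let x = (let y = 8 in (true || false)) in true)
step 1: [let@0] (let x = (true || false) in true)
step 2: [delta@0] (let x = true in true)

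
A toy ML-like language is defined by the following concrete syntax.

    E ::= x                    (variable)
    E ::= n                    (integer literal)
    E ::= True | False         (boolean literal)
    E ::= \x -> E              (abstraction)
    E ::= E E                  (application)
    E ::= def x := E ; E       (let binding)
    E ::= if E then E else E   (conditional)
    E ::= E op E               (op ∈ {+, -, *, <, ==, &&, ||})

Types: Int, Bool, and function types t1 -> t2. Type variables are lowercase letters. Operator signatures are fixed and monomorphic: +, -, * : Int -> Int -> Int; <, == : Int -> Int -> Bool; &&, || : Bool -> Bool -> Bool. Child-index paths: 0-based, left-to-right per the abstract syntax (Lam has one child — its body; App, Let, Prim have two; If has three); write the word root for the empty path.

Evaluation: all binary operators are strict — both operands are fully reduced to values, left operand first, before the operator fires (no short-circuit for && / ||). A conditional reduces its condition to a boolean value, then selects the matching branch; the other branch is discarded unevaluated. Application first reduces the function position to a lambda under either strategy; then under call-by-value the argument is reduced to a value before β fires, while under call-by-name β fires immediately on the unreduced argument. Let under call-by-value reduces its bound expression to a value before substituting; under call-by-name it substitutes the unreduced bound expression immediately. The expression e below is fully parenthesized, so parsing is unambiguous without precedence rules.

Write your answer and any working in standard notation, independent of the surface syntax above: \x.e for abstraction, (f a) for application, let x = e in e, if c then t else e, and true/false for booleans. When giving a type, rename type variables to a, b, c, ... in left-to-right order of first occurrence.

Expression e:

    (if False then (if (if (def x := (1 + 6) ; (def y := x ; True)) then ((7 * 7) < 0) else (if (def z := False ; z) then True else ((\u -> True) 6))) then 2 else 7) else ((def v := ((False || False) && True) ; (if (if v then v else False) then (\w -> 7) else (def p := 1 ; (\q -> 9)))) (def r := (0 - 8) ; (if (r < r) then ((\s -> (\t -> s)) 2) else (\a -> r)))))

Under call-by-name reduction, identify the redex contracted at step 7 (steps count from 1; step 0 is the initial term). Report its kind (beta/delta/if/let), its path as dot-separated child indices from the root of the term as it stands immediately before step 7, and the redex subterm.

Working:
step 0: (if false then (if (if (let x = (1 + 6) in (let y = x in true)) then ((7 * 7) < 0) else (if (let z = false in z) then true else ((\u.true) 6))) then 2 else 7) else ((let v = ((false || false) && true) in (if (if v then v else false) then (\w.7) else (let p = 1 in (\q.9)))) (let r = (0 - 8) in (if (r < r) then ((\s.(\t.s)) 2) else (\a.r)))))
step 1: [if@root] ((let v = ((false || false) && true) in (if (if v then v else false) then (\w.7) else (let p = 1 in (\q.9)))) (let r = (0 - 8) in (if (r < r) then ((\s.(\t.s)) 2) else (\a.r))))
step 2: [let@0] ((if (if ((false || false) && true) then ((false || false) && true) else false) then (\w.7) else (let p = 1 in (\q.9))) (let r = (0 - 8) in (if (r < r) then ((\s.(\t.s)) 2) else (\a.r))))
step 3: [delta@0.0.0.0] ((if (if (false && true) then ((false || false) && true) else false) then (\w.7) else (let p = 1 in (\q.9))) (let r = (0 - 8) in (if (r < r) then ((\s.(\t.s)) 2) else (\a.r))))
step 4: [delta@0.0.0] ((if (if false then ((false || false) && true) else false) then (\w.7) else (let p = 1 in (\q.9))) (let r = (0 - 8) in (if (r < r) then ((\s.(\t.s)) 2) else (\a.r))))
step 5: [if@0.0] ((if false then (\w.7) else (let p = 1 in (\q.9))) (let r = (0 - 8) in (if (r < r) then ((\s.(\t.s)) 2) else (\a.r))))
step 6: [if@0] ((let p = 1 in (\q.9)) (let r = (0 - 8) in (if (r < r) then ((\s.(\t.s)) 2) else (\a.r))))
step 7: [let@0] ((\q.9) (let r = (0 - 8) in (if (r < r) then ((\s.(\t.s)) 2) else (\a.r))))

Answer: let at 0 : (let p = 1 in (\q.9))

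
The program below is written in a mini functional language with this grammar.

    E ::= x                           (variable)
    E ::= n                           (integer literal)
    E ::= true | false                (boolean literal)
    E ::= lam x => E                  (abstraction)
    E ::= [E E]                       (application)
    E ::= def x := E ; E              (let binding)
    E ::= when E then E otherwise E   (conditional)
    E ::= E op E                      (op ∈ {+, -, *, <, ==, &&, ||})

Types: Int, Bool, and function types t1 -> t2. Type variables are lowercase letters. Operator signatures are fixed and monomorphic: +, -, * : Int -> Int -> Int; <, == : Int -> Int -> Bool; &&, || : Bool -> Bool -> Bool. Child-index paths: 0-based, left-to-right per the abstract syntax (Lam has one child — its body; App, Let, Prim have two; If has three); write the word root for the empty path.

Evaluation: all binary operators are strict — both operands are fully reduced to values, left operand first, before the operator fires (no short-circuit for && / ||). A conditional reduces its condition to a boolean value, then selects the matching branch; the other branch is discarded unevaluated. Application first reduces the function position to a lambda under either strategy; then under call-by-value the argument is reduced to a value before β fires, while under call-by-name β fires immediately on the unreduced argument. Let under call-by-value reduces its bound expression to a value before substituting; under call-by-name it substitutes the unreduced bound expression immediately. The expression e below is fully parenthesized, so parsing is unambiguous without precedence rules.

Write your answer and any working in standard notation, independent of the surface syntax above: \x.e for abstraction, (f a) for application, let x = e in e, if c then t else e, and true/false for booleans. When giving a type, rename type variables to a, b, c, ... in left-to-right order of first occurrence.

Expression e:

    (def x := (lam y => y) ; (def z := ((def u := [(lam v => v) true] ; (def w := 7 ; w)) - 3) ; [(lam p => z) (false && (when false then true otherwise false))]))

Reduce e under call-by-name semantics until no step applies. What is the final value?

Trace:
step 0: (let x = (\y.y) in (let z = ((let u = ((\v.v) true) in (let w = 7 in w)) - 3) in ((\p.z) (false && (if false then true else false)))))
step 1: [let@root] (let z = ((let u = ((\v.v) true) in (let w = 7 in w)) - 3) in ((\p.z) (false && (if false then true else false))))
step 2: [let@root] ((\p.((let u = ((\v.v) true) in (let w = 7 in w)) - 3)) (false && (if false then true else false)))
step 3: [beta@root] ((let u = ((\v.v) true) in (let w = 7 in w)) - 3)
step 4: [let@0] ((let w = 7 in w) - 3)
step 5: [let@0] (7 - 3)
step 6: [delta@root] 4

Answer: 4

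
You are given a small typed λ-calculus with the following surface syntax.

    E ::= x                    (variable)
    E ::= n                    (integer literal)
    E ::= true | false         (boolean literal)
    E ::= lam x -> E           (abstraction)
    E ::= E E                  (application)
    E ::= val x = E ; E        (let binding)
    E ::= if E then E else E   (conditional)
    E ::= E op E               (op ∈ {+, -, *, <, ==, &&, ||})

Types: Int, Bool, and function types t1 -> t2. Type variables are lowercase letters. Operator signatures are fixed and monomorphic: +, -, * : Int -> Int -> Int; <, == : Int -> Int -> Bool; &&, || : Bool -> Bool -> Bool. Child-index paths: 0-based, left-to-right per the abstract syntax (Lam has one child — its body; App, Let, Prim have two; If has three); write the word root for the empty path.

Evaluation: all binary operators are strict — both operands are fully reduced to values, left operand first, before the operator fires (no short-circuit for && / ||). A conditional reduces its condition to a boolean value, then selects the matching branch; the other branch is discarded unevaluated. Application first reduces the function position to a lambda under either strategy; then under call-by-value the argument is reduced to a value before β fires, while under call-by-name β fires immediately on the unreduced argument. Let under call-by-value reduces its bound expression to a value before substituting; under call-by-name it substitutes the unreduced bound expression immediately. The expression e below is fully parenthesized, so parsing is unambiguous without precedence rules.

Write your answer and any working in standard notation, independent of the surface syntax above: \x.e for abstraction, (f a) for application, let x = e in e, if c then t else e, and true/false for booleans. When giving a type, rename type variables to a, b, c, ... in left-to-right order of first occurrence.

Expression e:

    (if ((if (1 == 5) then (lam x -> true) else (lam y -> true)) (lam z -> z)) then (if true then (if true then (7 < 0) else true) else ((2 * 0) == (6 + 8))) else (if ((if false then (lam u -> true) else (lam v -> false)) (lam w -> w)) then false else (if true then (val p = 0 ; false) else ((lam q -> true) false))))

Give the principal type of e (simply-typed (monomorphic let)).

Answer: Bool

Working:
  unify Int ~ Int
  unify Int ~ Int
  unify Bool ~ Bool
\x._ : a -> Bool
\y._ : b -> Bool
  unify a -> Bool ~ b -> Bool
  unify a ~ b
  unify Bool ~ Bool
z : c
\z._ : c -> c
  unify b -> Bool ~ (c -> c) -> d
  unify b ~ c -> c
  unify Bool ~ d
_ _ : Bool
  unify Bool ~ Bool
  unify Bool ~ Bool
  unify Bool ~ Bool
  unify Int ~ Int
  unify Int ~ Int
  unify Bool ~ Bool
  unify Int ~ Int
  unify Int ~ Int
  unify Int ~ Int
  unify Int ~ Int
  unify Int ~ Int
  unify Int ~ Int
  unify Bool ~ Bool
  unify Bool ~ Bool
\u._ : e -> Bool
\v._ : f -> Bool
  unify e -> Bool ~ f -> Bool
  unify e ~ f
  unify Bool ~ Bool
w : g
\w._ : g -> g
  unify f -> Bool ~ (g -> g) -> h
  unify f ~ g -> g
  unify Bool ~ h
_ _ : Bool
  unify Bool ~ Bool
  unify Bool ~ Bool
let p : Int
\q._ : i -> Bool
  unify i -> Bool ~ Bool -> j
  unify i ~ Bool
  unify Bool ~ j
_ _ : Bool
  unify Bool ~ Bool
  unify Bool ~ Bool
  unify Bool ~ Bool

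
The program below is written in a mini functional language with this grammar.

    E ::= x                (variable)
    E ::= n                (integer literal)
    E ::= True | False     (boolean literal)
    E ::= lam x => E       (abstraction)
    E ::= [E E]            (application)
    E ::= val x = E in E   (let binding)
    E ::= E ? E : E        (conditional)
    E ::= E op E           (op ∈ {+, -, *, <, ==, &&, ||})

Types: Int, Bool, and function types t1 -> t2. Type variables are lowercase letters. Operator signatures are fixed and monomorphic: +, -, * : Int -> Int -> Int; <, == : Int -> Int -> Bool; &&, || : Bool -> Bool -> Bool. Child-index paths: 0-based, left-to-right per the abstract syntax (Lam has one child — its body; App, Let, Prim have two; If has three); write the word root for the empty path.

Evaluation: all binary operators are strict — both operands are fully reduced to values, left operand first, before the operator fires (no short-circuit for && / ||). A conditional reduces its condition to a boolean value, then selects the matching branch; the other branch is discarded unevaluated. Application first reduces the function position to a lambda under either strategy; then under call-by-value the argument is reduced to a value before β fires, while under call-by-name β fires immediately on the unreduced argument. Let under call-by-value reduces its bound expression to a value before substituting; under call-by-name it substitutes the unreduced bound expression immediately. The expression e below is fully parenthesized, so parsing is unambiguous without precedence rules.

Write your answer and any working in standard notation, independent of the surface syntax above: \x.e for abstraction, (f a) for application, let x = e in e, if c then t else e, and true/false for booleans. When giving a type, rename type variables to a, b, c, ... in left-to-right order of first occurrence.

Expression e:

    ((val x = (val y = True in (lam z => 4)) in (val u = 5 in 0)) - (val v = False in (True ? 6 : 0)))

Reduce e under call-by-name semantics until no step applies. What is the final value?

Trace:
step 0: ((let x = (let y = true in (\z.4)) in (let u = 5 in 0)) - (let v = false in (if true then 6 else 0)))
step 1: [let@0] ((let u = 5 in 0) - (let v = false in (if true then 6 else 0)))
step 2: [let@0] (0 - (let v = false in (if true then 6 else 0)))
step 3: [let@1] (0 - (if true then 6 else 0))
step 4: [if@1] (0 - 6)
step 5: [delta@root] -6

Answer: -6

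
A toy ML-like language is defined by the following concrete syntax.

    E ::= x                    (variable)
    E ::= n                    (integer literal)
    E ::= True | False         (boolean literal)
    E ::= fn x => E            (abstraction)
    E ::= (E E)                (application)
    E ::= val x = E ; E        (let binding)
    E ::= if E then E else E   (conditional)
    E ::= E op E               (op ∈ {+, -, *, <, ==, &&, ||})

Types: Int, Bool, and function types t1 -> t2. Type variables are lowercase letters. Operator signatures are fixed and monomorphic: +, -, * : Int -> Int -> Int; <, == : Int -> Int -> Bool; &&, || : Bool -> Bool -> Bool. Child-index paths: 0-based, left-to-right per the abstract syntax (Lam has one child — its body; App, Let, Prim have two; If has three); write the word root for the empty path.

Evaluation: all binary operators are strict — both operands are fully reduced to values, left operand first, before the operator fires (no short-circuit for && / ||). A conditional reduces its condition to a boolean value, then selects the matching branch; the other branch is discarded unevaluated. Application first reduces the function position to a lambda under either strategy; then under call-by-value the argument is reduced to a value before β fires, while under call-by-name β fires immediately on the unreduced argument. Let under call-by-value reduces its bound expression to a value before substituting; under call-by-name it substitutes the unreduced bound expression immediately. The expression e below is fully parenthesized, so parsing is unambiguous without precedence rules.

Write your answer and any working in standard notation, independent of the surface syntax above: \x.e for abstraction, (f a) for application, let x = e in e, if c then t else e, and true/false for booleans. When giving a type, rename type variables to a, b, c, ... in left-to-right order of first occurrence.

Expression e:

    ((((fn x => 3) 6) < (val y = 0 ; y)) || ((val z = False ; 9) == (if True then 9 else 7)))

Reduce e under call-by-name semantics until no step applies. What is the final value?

Working:
step 0: ((((\x.3) 6) < (let y = 0 in y)) || ((let z = false in 9) == (if true then 9 else 7)))
step 1: [beta@0.0] ((3 < (let y = 0 in y)) || ((let z = false in 9) == (if true then 9 else 7)))
step 2: [let@0.1] ((3 < 0) || ((let z = false in 9) == (if true then 9 else 7)))
step 3: [delta@0] (false || ((let z = false in 9) == (if true then 9 else 7)))
step 4: [let@1.0] (false || (9 == (if true then 9 else 7)))
step 5: [if@1.1] (false || (9 == 9))
step 6: [delta@1] (false || true)
step 7: [delta@root] true

Answer: true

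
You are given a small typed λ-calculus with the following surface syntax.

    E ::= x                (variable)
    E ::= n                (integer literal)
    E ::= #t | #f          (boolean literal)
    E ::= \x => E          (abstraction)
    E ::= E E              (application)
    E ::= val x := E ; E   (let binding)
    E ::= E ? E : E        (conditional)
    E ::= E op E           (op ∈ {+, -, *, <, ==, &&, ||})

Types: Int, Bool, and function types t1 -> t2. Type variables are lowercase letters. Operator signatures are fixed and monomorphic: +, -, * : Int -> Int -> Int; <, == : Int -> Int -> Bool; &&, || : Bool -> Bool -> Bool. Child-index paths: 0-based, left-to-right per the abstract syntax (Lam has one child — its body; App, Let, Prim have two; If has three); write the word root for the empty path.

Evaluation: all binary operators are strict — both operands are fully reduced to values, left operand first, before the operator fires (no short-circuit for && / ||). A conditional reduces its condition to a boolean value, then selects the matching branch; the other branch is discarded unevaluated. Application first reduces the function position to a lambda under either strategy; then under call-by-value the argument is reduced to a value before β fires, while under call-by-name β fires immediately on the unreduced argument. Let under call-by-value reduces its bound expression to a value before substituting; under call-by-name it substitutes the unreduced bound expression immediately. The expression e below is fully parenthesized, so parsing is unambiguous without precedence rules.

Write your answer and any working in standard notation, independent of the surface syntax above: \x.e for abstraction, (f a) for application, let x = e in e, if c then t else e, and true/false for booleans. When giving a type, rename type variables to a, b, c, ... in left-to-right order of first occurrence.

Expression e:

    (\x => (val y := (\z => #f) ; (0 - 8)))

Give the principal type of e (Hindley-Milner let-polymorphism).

Answer: a -> Int

Working:
\z._ : b -> Bool
let y : forall. b -> Bool
  unify Int ~ Int
  unify Int ~ Int
\x._ : a -> Int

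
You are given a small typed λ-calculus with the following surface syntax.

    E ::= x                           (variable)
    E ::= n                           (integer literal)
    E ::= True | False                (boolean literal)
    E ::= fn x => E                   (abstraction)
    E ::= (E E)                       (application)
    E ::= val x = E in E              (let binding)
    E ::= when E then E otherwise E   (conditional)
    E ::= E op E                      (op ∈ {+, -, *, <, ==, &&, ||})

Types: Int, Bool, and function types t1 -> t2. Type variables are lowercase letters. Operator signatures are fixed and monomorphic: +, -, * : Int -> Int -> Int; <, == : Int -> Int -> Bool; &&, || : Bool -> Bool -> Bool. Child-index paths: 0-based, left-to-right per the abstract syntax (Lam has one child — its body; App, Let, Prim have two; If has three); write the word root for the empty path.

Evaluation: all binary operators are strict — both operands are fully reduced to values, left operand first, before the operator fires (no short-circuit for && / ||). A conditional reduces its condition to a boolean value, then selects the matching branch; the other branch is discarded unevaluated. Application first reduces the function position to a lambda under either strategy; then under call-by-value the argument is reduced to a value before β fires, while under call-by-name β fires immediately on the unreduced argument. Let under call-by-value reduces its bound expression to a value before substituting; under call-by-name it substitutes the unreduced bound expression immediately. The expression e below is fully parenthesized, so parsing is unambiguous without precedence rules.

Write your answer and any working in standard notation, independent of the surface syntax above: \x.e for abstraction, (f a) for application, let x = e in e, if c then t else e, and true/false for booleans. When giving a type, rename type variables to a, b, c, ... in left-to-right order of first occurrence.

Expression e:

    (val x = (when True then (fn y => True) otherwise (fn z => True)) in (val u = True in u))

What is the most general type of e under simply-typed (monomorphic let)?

Working:
  unify Bool ~ Bool
\y._ : a -> Bool
\z._ : b -> Bool
  unify a -> Bool ~ b -> Bool
  unify a ~ b
  unify Bool ~ Bool
let x : b -> Bool
let u : Bool
u : Bool

Answer: Bool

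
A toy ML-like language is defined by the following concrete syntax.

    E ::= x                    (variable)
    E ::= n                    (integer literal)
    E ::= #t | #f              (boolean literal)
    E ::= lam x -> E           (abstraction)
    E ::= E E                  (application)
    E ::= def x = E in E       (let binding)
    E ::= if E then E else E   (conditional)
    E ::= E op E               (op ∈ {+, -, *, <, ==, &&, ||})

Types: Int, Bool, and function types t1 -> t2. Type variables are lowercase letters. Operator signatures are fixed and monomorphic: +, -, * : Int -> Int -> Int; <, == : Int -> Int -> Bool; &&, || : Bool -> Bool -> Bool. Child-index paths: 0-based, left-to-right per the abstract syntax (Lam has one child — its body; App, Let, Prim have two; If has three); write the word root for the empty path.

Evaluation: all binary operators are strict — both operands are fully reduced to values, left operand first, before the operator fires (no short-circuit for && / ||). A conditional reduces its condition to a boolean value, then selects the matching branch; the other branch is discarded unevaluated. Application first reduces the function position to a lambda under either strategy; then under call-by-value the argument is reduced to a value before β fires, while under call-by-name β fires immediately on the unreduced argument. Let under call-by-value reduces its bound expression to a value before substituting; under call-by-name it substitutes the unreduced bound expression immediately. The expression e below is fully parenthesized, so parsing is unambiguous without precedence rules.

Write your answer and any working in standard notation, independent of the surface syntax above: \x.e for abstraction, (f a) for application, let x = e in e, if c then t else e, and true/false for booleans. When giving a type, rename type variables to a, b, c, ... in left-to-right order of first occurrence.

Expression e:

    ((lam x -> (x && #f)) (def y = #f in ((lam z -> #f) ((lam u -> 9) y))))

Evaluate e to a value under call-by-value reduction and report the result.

Answer: false

Derivation:
step 0: ((\x.(x && false)) (let y = false in ((\z.false) ((\u.9) y))))
step 1: [let@1] ((\x.(x && false)) ((\z.false) ((\u.9) false)))
step 2: [beta@1.1] ((\x.(x && false)) ((\z.false) 9))
step 3: [beta@1] ((\x.(x && false)) false)
step 4: [beta@root] (false && false)
step 5: [delta@root] false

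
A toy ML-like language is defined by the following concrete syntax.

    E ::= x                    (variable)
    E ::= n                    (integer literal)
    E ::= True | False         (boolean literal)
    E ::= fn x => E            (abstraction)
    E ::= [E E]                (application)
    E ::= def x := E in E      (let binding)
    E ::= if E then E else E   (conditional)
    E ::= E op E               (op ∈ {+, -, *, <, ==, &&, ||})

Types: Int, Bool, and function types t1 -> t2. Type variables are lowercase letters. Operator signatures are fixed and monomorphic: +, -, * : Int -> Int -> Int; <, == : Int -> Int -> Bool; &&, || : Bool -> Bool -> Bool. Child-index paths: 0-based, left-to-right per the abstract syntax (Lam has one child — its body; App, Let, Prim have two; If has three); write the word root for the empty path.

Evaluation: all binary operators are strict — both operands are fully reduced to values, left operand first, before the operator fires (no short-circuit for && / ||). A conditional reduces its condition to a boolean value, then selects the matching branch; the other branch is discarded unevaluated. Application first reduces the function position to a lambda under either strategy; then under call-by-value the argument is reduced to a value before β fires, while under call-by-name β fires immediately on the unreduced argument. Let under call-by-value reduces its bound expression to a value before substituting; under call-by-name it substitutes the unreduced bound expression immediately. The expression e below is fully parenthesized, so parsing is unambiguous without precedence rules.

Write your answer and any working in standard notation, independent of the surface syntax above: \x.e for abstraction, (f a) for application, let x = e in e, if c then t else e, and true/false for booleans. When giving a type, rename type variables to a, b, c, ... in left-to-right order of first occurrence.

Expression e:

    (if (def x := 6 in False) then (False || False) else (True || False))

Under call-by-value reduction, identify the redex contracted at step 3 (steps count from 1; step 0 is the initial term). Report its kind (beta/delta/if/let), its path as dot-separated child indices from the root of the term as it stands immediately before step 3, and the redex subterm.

Working:
step 0: (if (let x = 6 in false) then (false || false) else (true || false))
step 1: [let@0] (if false then (false || false) else (true || false))
step 2: [if@root] (true || false)
step 3: [delta@root] true

Answer: delta at root : (true || false)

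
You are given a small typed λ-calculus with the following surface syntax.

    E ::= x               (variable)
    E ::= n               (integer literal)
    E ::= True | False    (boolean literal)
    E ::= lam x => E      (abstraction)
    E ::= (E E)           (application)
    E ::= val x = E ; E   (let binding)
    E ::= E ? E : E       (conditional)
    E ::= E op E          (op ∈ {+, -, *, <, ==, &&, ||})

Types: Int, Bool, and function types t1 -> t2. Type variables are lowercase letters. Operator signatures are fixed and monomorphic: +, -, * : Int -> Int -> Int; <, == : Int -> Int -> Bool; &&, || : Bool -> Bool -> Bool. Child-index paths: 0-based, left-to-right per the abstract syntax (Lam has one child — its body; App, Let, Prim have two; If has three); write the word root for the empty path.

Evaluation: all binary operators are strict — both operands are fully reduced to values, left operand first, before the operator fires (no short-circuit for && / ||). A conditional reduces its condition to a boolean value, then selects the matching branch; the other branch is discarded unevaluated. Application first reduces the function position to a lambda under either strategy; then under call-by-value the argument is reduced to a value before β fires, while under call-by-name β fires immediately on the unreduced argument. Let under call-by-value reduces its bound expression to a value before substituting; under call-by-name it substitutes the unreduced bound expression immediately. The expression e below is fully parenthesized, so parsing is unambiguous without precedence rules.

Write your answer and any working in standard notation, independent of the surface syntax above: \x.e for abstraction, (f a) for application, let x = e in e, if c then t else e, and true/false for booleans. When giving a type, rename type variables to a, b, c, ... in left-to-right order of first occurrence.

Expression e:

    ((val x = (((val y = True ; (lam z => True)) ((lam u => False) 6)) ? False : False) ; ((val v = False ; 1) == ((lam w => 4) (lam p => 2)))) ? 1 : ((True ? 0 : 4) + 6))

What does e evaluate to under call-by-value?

Answer: 6

Derivation:
step 0: (if (let x = (if ((let y = true in (\z.true)) ((\u.false) 6)) then false else false) in ((let v = false in 1) == ((\w.4) (\p.2)))) then 1 else ((if true then 0 else 4) + 6))
step 1: [let@0.0.0.0] (if (let x = (if ((\z.true) ((\u.false) 6)) then false else false) in ((let v = false in 1) == ((\w.4) (\p.2)))) then 1 else ((if true then 0 else 4) + 6))
step 2: [beta@0.0.0.1] (if (let x = (if ((\z.true) false) then false else false) in ((let v = false in 1) == ((\w.4) (\p.2)))) then 1 else ((if true then 0 else 4) + 6))
step 3: [beta@0.0.0] (if (let x = (if true then false else false) in ((let v = false in 1) == ((\w.4) (\p.2)))) then 1 else ((if true then 0 else 4) + 6))
step 4: [if@0.0] (if (let x = false in ((let v = false in 1) == ((\w.4) (\p.2)))) then 1 else ((if true then 0 else 4) + 6))
step 5: [let@0] (if ((let v = false in 1) == ((\w.4) (\p.2))) then 1 else ((if true then 0 else 4) + 6))
step 6: [let@0.0] (if (1 == ((\w.4) (\p.2))) then 1 else ((if true then 0 else 4) + 6))
step 7: [beta@0.1] (if (1 == 4) then 1 else ((if true then 0 else 4) + 6))
step 8: [delta@0] (if false then 1 else ((if true then 0 else 4) + 6))
step 9: [if@root] ((if true then 0 else 4) + 6)
step 10: [if@0] (0 + 6)
step 11: [delta@root] 6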